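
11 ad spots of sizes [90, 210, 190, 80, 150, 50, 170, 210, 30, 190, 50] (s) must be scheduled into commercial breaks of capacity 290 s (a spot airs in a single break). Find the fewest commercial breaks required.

Total = 210 + 210 + 190 + 190 + 170 + 150 + 90 + 80 + 50 + 50 + 30 = 1420 s.
Lower bound: ⌈1420/290⌉ = 5 commercial breaks.
Also, 6 ad spots each exceed 145 s, and no two of those can share a break, so at least 6 commercial breaks are needed.
A packing using 6 commercial breaks:
  break 1: 210 + 80 = 290
  break 2: 210 + 50 + 30 = 290
  break 3: 190 + 90 = 280
  break 4: 190 + 50 = 240
  break 5: 170 = 170
  break 6: 150 = 150
This matches the lower bound, so 6 is optimal.

6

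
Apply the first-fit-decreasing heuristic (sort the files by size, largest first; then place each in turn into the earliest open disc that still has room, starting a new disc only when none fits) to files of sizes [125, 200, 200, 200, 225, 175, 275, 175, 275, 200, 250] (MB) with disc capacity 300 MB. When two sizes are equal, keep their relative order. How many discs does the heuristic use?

10

Sorted descending: 275, 275, 250, 225, 200, 200, 200, 200, 175, 175, 125.
  275 → disc 1 (new)  [load 275/300]
  275 → disc 2 (new)  [load 275/300]
  250 → disc 3 (new)  [load 250/300]
  225 → disc 4 (new)  [load 225/300]
  200 → disc 5 (new)  [load 200/300]
  200 → disc 6 (new)  [load 200/300]
  200 → disc 7 (new)  [load 200/300]
  200 → disc 8 (new)  [load 200/300]
  175 → disc 9 (new)  [load 175/300]
  175 → disc 10 (new)  [load 175/300]
  125 → disc 9  [load 300/300]
10 discs opened.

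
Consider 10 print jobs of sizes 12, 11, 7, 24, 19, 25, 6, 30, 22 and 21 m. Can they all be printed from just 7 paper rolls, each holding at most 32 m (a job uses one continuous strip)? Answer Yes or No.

Yes

A valid assignment using 6 paper rolls:
  roll 1: 30 = 30
  roll 2: 25 + 7 = 32
  roll 3: 24 + 6 = 30
  roll 4: 22 = 22
  roll 5: 21 + 11 = 32
  roll 6: 19 + 12 = 31
That uses only 6 ≤ 7, so 7 paper rolls are enough.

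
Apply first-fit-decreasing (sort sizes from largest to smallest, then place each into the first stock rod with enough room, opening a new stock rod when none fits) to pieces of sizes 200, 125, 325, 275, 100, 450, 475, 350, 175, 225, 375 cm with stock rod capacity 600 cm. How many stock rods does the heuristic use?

Sorted descending: 475, 450, 375, 350, 325, 275, 225, 200, 175, 125, 100.
  475 → stock rod 1 (new)  [load 475/600]
  450 → stock rod 2 (new)  [load 450/600]
  375 → stock rod 3 (new)  [load 375/600]
  350 → stock rod 4 (new)  [load 350/600]
  325 → stock rod 5 (new)  [load 325/600]
  275 → stock rod 5  [load 600/600]
  225 → stock rod 3  [load 600/600]
  200 → stock rod 4  [load 550/600]
  175 → stock rod 6 (new)  [load 175/600]
  125 → stock rod 1  [load 600/600]
  100 → stock rod 2  [load 550/600]
6 stock rods opened.

6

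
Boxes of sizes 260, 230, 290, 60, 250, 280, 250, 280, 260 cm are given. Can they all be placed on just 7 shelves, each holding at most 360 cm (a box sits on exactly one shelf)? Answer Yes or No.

No

Total = 2160 cm; ⌈2160/360⌉ = 6.
8 boxes each exceed half the capacity and cannot share a shelf, forcing at least 8 shelves.
At least 8 shelves are required, but only 7 are allowed.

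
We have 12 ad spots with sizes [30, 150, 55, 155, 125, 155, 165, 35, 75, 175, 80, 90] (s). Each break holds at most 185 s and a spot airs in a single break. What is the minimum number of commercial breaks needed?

8

Total = 175 + 165 + 155 + 155 + 150 + 125 + 90 + 80 + 75 + 55 + 35 + 30 = 1290 s.
Lower bound: ⌈1290/185⌉ = 7 commercial breaks.
A packing using 8 commercial breaks:
  break 1: 175 = 175
  break 2: 165 = 165
  break 3: 155 + 30 = 185
  break 4: 155 = 155
  break 5: 150 + 35 = 185
  break 6: 125 + 55 = 180
  break 7: 90 + 80 = 170
  break 8: 75 = 75
No arrangement into 7 commercial breaks stays within capacity, so 8 is optimal.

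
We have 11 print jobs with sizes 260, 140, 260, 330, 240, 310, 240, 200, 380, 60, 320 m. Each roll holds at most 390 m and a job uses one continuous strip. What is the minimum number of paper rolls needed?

Total = 380 + 330 + 320 + 310 + 260 + 260 + 240 + 240 + 200 + 140 + 60 = 2740 m.
Lower bound: ⌈2740/390⌉ = 8 paper rolls.
Also, 9 print jobs each exceed 195 m, and no two of those can share a roll, so at least 9 paper rolls are needed.
A packing using 9 paper rolls:
  roll 1: 380 = 380
  roll 2: 330 + 60 = 390
  roll 3: 320 = 320
  roll 4: 310 = 310
  roll 5: 260 = 260
  roll 6: 260 = 260
  roll 7: 240 + 140 = 380
  roll 8: 240 = 240
  roll 9: 200 = 200
This matches the lower bound, so 9 is optimal.

9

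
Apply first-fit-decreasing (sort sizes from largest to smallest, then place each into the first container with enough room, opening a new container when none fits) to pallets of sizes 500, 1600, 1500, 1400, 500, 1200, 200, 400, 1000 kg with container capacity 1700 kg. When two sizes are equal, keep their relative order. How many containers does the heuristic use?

Sorted descending: 1600, 1500, 1400, 1200, 1000, 500, 500, 400, 200.
  1600 → container 1 (new)  [load 1600/1700]
  1500 → container 2 (new)  [load 1500/1700]
  1400 → container 3 (new)  [load 1400/1700]
  1200 → container 4 (new)  [load 1200/1700]
  1000 → container 5 (new)  [load 1000/1700]
  500 → container 4  [load 1700/1700]
  500 → container 5  [load 1500/1700]
  400 → container 6 (new)  [load 400/1700]
  200 → container 2  [load 1700/1700]
6 containers opened.

6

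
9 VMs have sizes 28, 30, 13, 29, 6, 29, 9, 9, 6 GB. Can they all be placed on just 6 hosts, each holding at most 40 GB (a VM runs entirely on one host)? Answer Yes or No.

A valid assignment using 5 hosts:
  host 1: 30 + 9 = 39
  host 2: 29 + 9 = 38
  host 3: 29 + 6 = 35
  host 4: 28 + 6 = 34
  host 5: 13 = 13
That uses only 5 ≤ 6, so 6 hosts are enough.

Yes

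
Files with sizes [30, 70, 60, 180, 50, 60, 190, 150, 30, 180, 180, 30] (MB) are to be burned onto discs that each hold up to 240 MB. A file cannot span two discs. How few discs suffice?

6

Total = 190 + 180 + 180 + 180 + 150 + 70 + 60 + 60 + 50 + 30 + 30 + 30 = 1210 MB.
Lower bound: ⌈1210/240⌉ = 6 discs.
A packing using 6 discs:
  disc 1: 190 + 50 = 240
  disc 2: 180 + 60 = 240
  disc 3: 180 + 60 = 240
  disc 4: 180 + 30 + 30 = 240
  disc 5: 150 + 70 = 220
  disc 6: 30 = 30
This matches the lower bound, so 6 is optimal.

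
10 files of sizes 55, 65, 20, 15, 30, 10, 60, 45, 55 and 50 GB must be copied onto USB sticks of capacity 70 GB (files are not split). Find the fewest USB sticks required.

Total = 65 + 60 + 55 + 55 + 50 + 45 + 30 + 20 + 15 + 10 = 405 GB.
Lower bound: ⌈405/70⌉ = 6 USB sticks.
A packing using 7 USB sticks:
  USB stick 1: 65 = 65
  USB stick 2: 60 + 10 = 70
  USB stick 3: 55 + 15 = 70
  USB stick 4: 55 = 55
  USB stick 5: 50 + 20 = 70
  USB stick 6: 45 = 45
  USB stick 7: 30 = 30
No arrangement into 6 USB sticks stays within capacity, so 7 is optimal.

7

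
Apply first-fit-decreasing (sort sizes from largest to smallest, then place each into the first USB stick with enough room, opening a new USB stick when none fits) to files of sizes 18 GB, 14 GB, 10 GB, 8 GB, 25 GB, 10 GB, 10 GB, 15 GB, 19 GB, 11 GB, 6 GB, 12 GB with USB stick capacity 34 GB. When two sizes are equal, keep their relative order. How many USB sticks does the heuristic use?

Sorted descending: 25, 19, 18, 15, 14, 12, 11, 10, 10, 10, 8, 6.
  25 → USB stick 1 (new)  [load 25/34]
  19 → USB stick 2 (new)  [load 19/34]
  18 → USB stick 3 (new)  [load 18/34]
  15 → USB stick 2  [load 34/34]
  14 → USB stick 3  [load 32/34]
  12 → USB stick 4 (new)  [load 12/34]
  11 → USB stick 4  [load 23/34]
  10 → USB stick 4  [load 33/34]
  10 → USB stick 5 (new)  [load 10/34]
  10 → USB stick 5  [load 20/34]
  8 → USB stick 1  [load 33/34]
  6 → USB stick 5  [load 26/34]
5 USB sticks opened.

5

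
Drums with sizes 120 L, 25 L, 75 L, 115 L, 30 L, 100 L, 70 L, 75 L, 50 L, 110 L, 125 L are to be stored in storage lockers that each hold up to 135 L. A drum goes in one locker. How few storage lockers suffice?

Total = 125 + 120 + 115 + 110 + 100 + 75 + 75 + 70 + 50 + 30 + 25 = 895 L.
Lower bound: ⌈895/135⌉ = 7 storage lockers.
Also, 8 drums each exceed 135/2 L, and no two of those can share a locker, so at least 8 storage lockers are needed.
A packing using 8 storage lockers:
  locker 1: 125 = 125
  locker 2: 120 = 120
  locker 3: 115 = 115
  locker 4: 110 + 25 = 135
  locker 5: 100 + 30 = 130
  locker 6: 75 + 50 = 125
  locker 7: 75 = 75
  locker 8: 70 = 70
This matches the lower bound, so 8 is optimal.

8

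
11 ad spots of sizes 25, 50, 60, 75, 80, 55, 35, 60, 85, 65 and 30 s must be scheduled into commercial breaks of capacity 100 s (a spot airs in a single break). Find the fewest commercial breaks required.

Total = 85 + 80 + 75 + 65 + 60 + 60 + 55 + 50 + 35 + 30 + 25 = 620 s.
Lower bound: ⌈620/100⌉ = 7 commercial breaks.
A packing using 8 commercial breaks:
  break 1: 85 = 85
  break 2: 80 = 80
  break 3: 75 + 25 = 100
  break 4: 65 + 35 = 100
  break 5: 60 + 30 = 90
  break 6: 60 = 60
  break 7: 55 = 55
  break 8: 50 = 50
No arrangement into 7 commercial breaks stays within capacity, so 8 is optimal.

8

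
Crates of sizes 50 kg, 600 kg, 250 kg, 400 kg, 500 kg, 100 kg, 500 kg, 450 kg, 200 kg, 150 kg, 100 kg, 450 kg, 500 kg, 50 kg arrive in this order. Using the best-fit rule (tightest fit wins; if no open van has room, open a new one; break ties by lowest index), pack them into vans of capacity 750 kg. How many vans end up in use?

  50 → van 1 (new)  [load 50/750]
  600 → van 1  [load 650/750]
  250 → van 2 (new)  [load 250/750]
  400 → van 2  [load 650/750]
  500 → van 3 (new)  [load 500/750]
  100 → van 1  [load 750/750]
  500 → van 4 (new)  [load 500/750]
  450 → van 5 (new)  [load 450/750]
  200 → van 3  [load 700/750]
  150 → van 4  [load 650/750]
  100 → van 2  [load 750/750]
  450 → van 6 (new)  [load 450/750]
  500 → van 7 (new)  [load 500/750]
  50 → van 3  [load 750/750]
7 vans opened.

7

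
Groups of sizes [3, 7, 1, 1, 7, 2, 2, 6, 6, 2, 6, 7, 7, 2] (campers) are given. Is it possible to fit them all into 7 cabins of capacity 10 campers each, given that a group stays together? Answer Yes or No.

A valid assignment using 7 cabins:
  cabin 1: 7 + 3 = 10
  cabin 2: 7 + 2 + 1 = 10
  cabin 3: 7 + 2 + 1 = 10
  cabin 4: 7 + 2 = 9
  cabin 5: 6 + 2 = 8
  cabin 6: 6 = 6
  cabin 7: 6 = 6
Every load is within 10 campers, so 7 cabins suffice.

Yes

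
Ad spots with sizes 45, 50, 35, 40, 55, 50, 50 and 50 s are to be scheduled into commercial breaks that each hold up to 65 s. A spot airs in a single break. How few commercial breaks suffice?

8

Total = 55 + 50 + 50 + 50 + 50 + 45 + 40 + 35 = 375 s.
Lower bound: ⌈375/65⌉ = 6 commercial breaks.
Also, 8 ad spots each exceed 65/2 s, and no two of those can share a break, so at least 8 commercial breaks are needed.
A packing using 8 commercial breaks:
  break 1: 55 = 55
  break 2: 50 = 50
  break 3: 50 = 50
  break 4: 50 = 50
  break 5: 50 = 50
  break 6: 45 = 45
  break 7: 40 = 40
  break 8: 35 = 35
This matches the lower bound, so 8 is optimal.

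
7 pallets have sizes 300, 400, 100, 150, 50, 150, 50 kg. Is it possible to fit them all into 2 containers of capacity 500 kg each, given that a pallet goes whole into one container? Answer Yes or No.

No

Total = 1200 kg; ⌈1200/500⌉ = 3.
At least 3 containers are required, but only 2 are allowed.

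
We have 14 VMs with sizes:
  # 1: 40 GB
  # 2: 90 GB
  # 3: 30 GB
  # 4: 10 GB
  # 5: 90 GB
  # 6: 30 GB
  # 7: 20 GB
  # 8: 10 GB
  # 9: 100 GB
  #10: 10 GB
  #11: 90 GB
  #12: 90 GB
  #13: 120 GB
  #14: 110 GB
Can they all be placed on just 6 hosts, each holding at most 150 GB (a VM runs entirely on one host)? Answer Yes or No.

Total = 840 GB; ⌈840/150⌉ = 6.
7 VMs each exceed half the capacity and cannot share a host, forcing at least 7 hosts.
At least 7 hosts are required, but only 6 are allowed.

No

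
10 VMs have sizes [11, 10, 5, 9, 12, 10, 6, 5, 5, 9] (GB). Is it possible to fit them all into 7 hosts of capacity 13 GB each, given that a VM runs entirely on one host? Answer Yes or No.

Total = 82 GB; ⌈82/13⌉ = 7.
The bound of 7 does not rule out 7, but exhaustive search shows no assignment into 7 hosts of capacity 13 GB exists — the minimum is 8.

No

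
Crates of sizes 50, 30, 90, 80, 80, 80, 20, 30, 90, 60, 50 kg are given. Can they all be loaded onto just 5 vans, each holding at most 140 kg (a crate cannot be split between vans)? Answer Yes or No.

A valid assignment using 5 vans:
  van 1: 90 + 50 = 140
  van 2: 90 + 50 = 140
  van 3: 80 + 60 = 140
  van 4: 80 + 30 + 30 = 140
  van 5: 80 + 20 = 100
Every load is within 140 kg, so 5 vans suffice.

Yes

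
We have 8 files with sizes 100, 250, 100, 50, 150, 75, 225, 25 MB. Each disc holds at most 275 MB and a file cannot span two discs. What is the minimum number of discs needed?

Total = 250 + 225 + 150 + 100 + 100 + 75 + 50 + 25 = 975 MB.
Lower bound: ⌈975/275⌉ = 4 discs.
A packing using 4 discs:
  disc 1: 250 + 25 = 275
  disc 2: 225 + 50 = 275
  disc 3: 150 + 100 = 250
  disc 4: 100 + 75 = 175
This matches the lower bound, so 4 is optimal.

4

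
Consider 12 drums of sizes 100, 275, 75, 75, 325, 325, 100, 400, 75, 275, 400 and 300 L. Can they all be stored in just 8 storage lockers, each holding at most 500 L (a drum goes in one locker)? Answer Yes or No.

Yes

A valid assignment using 7 storage lockers:
  locker 1: 400 + 100 = 500
  locker 2: 400 + 100 = 500
  locker 3: 325 + 75 + 75 = 475
  locker 4: 325 + 75 = 400
  locker 5: 300 = 300
  locker 6: 275 = 275
  locker 7: 275 = 275
That uses only 7 ≤ 8, so 8 storage lockers are enough.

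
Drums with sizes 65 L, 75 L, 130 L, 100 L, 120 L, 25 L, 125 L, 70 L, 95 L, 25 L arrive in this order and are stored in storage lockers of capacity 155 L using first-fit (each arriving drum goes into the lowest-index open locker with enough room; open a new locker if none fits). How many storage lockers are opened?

  65 → locker 1 (new)  [load 65/155]
  75 → locker 1  [load 140/155]
  130 → locker 2 (new)  [load 130/155]
  100 → locker 3 (new)  [load 100/155]
  120 → locker 4 (new)  [load 120/155]
  25 → locker 2  [load 155/155]
  125 → locker 5 (new)  [load 125/155]
  70 → locker 6 (new)  [load 70/155]
  95 → locker 7 (new)  [load 95/155]
  25 → locker 3  [load 125/155]
7 storage lockers opened.

7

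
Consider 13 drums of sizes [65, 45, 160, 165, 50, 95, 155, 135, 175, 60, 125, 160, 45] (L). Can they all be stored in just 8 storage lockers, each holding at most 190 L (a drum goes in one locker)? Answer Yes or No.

Total = 1435 L; ⌈1435/190⌉ = 8.
The bound of 8 does not rule out 8, but exhaustive search shows no assignment into 8 storage lockers of capacity 190 L exists — the minimum is 9.

No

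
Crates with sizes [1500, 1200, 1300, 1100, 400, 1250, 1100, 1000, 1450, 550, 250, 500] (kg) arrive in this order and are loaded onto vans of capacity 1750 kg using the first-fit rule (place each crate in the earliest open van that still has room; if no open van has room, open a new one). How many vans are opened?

  1500 → van 1 (new)  [load 1500/1750]
  1200 → van 2 (new)  [load 1200/1750]
  1300 → van 3 (new)  [load 1300/1750]
  1100 → van 4 (new)  [load 1100/1750]
  400 → van 2  [load 1600/1750]
  1250 → van 5 (new)  [load 1250/1750]
  1100 → van 6 (new)  [load 1100/1750]
  1000 → van 7 (new)  [load 1000/1750]
  1450 → van 8 (new)  [load 1450/1750]
  550 → van 4  [load 1650/1750]
  250 → van 1  [load 1750/1750]
  500 → van 5  [load 1750/1750]
8 vans opened.

8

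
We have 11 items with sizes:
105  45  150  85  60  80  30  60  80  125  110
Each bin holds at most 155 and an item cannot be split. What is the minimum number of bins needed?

Total = 150 + 125 + 110 + 105 + 85 + 80 + 80 + 60 + 60 + 45 + 30 = 930.
Lower bound: ⌈930/155⌉ = 6 bins.
Also, 7 items each exceed 155/2, and no two of those can share a bin, so at least 7 bins are needed.
A packing using 7 bins:
  bin 1: 150 = 150
  bin 2: 125 + 30 = 155
  bin 3: 110 + 45 = 155
  bin 4: 105 = 105
  bin 5: 85 + 60 = 145
  bin 6: 80 + 60 = 140
  bin 7: 80 = 80
This matches the lower bound, so 7 is optimal.

7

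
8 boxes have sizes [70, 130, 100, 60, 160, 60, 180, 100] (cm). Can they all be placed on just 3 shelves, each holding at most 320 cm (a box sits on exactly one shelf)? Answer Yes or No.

Yes

A valid assignment using 3 shelves:
  shelf 1: 180 + 130 = 310
  shelf 2: 160 + 100 + 60 = 320
  shelf 3: 100 + 70 + 60 = 230
Every load is within 320 cm, so 3 shelves suffice.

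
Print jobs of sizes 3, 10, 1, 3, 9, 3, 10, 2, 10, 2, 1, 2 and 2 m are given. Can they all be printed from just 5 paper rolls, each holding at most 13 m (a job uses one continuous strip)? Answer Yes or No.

A valid assignment using 5 paper rolls:
  roll 1: 10 + 3 = 13
  roll 2: 10 + 3 = 13
  roll 3: 10 + 3 = 13
  roll 4: 9 + 2 + 2 = 13
  roll 5: 2 + 2 + 1 + 1 = 6
Every load is within 13 m, so 5 paper rolls suffice.

Yes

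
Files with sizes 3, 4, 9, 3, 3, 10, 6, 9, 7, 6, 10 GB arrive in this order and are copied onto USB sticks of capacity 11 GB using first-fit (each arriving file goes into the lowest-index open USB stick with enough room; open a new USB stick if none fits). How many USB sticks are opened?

8

  3 → USB stick 1 (new)  [load 3/11]
  4 → USB stick 1  [load 7/11]
  9 → USB stick 2 (new)  [load 9/11]
  3 → USB stick 1  [load 10/11]
  3 → USB stick 3 (new)  [load 3/11]
  10 → USB stick 4 (new)  [load 10/11]
  6 → USB stick 3  [load 9/11]
  9 → USB stick 5 (new)  [load 9/11]
  7 → USB stick 6 (new)  [load 7/11]
  6 → USB stick 7 (new)  [load 6/11]
  10 → USB stick 8 (new)  [load 10/11]
8 USB sticks opened.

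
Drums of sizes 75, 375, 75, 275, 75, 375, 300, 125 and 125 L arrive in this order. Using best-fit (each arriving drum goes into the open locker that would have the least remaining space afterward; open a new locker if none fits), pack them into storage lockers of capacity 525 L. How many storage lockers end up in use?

4

  75 → locker 1 (new)  [load 75/525]
  375 → locker 1  [load 450/525]
  75 → locker 1  [load 525/525]
  275 → locker 2 (new)  [load 275/525]
  75 → locker 2  [load 350/525]
  375 → locker 3 (new)  [load 375/525]
  300 → locker 4 (new)  [load 300/525]
  125 → locker 3  [load 500/525]
  125 → locker 2  [load 475/525]
4 storage lockers opened.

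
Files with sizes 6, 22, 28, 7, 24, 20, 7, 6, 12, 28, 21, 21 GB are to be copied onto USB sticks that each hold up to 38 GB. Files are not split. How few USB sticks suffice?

Total = 28 + 28 + 24 + 22 + 21 + 21 + 20 + 12 + 7 + 7 + 6 + 6 = 202 GB.
Lower bound: ⌈202/38⌉ = 6 USB sticks.
Also, 7 files each exceed 19 GB, and no two of those can share a USB stick, so at least 7 USB sticks are needed.
A packing using 7 USB sticks:
  USB stick 1: 28 + 7 = 35
  USB stick 2: 28 + 7 = 35
  USB stick 3: 24 + 12 = 36
  USB stick 4: 22 + 6 + 6 = 34
  USB stick 5: 21 = 21
  USB stick 6: 21 = 21
  USB stick 7: 20 = 20
This matches the lower bound, so 7 is optimal.

7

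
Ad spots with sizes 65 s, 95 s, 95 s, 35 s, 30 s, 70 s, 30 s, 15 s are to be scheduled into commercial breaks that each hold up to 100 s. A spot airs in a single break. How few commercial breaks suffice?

5

Total = 95 + 95 + 70 + 65 + 35 + 30 + 30 + 15 = 435 s.
Lower bound: ⌈435/100⌉ = 5 commercial breaks.
A packing using 5 commercial breaks:
  break 1: 95 = 95
  break 2: 95 = 95
  break 3: 70 + 30 = 100
  break 4: 65 + 35 = 100
  break 5: 30 + 15 = 45
This matches the lower bound, so 5 is optimal.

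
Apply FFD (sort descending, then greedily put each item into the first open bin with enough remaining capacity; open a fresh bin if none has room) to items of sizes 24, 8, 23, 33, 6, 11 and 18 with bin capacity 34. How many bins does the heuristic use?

Sorted descending: 33, 24, 23, 18, 11, 8, 6.
  33 → bin 1 (new)  [load 33/34]
  24 → bin 2 (new)  [load 24/34]
  23 → bin 3 (new)  [load 23/34]
  18 → bin 4 (new)  [load 18/34]
  11 → bin 3  [load 34/34]
  8 → bin 2  [load 32/34]
  6 → bin 4  [load 24/34]
4 bins opened.

4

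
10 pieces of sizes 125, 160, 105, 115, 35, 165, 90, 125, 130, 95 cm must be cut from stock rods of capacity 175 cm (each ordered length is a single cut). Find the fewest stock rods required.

9

Total = 165 + 160 + 130 + 125 + 125 + 115 + 105 + 95 + 90 + 35 = 1145 cm.
Lower bound: ⌈1145/175⌉ = 7 stock rods.
Also, 9 pieces each exceed 175/2 cm, and no two of those can share a stock rod, so at least 9 stock rods are needed.
A packing using 9 stock rods:
  stock rod 1: 165 = 165
  stock rod 2: 160 = 160
  stock rod 3: 130 + 35 = 165
  stock rod 4: 125 = 125
  stock rod 5: 125 = 125
  stock rod 6: 115 = 115
  stock rod 7: 105 = 105
  stock rod 8: 95 = 95
  stock rod 9: 90 = 90
This matches the lower bound, so 9 is optimal.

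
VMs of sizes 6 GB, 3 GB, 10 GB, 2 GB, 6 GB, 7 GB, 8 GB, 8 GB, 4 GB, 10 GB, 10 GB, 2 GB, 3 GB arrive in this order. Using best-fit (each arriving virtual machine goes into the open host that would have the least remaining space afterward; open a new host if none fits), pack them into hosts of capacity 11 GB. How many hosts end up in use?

8

  6 → host 1 (new)  [load 6/11]
  3 → host 1  [load 9/11]
  10 → host 2 (new)  [load 10/11]
  2 → host 1  [load 11/11]
  6 → host 3 (new)  [load 6/11]
  7 → host 4 (new)  [load 7/11]
  8 → host 5 (new)  [load 8/11]
  8 → host 6 (new)  [load 8/11]
  4 → host 4  [load 11/11]
  10 → host 7 (new)  [load 10/11]
  10 → host 8 (new)  [load 10/11]
  2 → host 5  [load 10/11]
  3 → host 6  [load 11/11]
8 hosts opened.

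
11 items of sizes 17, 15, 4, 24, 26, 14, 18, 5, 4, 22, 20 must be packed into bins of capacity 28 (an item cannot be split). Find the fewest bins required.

8

Total = 26 + 24 + 22 + 20 + 18 + 17 + 15 + 14 + 5 + 4 + 4 = 169.
Lower bound: ⌈169/28⌉ = 7 bins.
A packing using 8 bins:
  bin 1: 26 = 26
  bin 2: 24 + 4 = 28
  bin 3: 22 + 5 = 27
  bin 4: 20 + 4 = 24
  bin 5: 18 = 18
  bin 6: 17 = 17
  bin 7: 15 = 15
  bin 8: 14 = 14
No arrangement into 7 bins stays within capacity, so 8 is optimal.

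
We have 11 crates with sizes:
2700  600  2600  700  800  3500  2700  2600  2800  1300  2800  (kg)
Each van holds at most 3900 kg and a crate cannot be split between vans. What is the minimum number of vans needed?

7

Total = 3500 + 2800 + 2800 + 2700 + 2700 + 2600 + 2600 + 1300 + 800 + 700 + 600 = 23100 kg.
Lower bound: ⌈23100/3900⌉ = 6 vans.
Also, 7 crates each exceed 1950 kg, and no two of those can share a van, so at least 7 vans are needed.
A packing using 7 vans:
  van 1: 3500 = 3500
  van 2: 2800 + 800 = 3600
  van 3: 2800 + 700 = 3500
  van 4: 2700 + 600 = 3300
  van 5: 2700 = 2700
  van 6: 2600 + 1300 = 3900
  van 7: 2600 = 2600
This matches the lower bound, so 7 is optimal.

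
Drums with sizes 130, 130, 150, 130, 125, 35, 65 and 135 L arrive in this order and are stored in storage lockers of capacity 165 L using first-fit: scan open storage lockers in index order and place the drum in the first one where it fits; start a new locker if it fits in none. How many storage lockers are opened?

  130 → locker 1 (new)  [load 130/165]
  130 → locker 2 (new)  [load 130/165]
  150 → locker 3 (new)  [load 150/165]
  130 → locker 4 (new)  [load 130/165]
  125 → locker 5 (new)  [load 125/165]
  35 → locker 1  [load 165/165]
  65 → locker 6 (new)  [load 65/165]
  135 → locker 7 (new)  [load 135/165]
7 storage lockers opened.

7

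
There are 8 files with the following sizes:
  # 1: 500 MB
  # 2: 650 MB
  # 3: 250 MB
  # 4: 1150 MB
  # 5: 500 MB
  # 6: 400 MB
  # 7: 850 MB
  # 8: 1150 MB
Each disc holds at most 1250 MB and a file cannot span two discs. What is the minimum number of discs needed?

5

Total = 1150 + 1150 + 850 + 650 + 500 + 500 + 400 + 250 = 5450 MB.
Lower bound: ⌈5450/1250⌉ = 5 discs.
A packing using 5 discs:
  disc 1: 1150 = 1150
  disc 2: 1150 = 1150
  disc 3: 850 + 400 = 1250
  disc 4: 650 + 500 = 1150
  disc 5: 500 + 250 = 750
This matches the lower bound, so 5 is optimal.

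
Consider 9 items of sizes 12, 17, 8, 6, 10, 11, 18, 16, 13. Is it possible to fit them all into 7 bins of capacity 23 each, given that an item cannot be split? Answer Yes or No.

Yes

A valid assignment using 6 bins:
  bin 1: 18 = 18
  bin 2: 17 + 6 = 23
  bin 3: 16 = 16
  bin 4: 13 + 10 = 23
  bin 5: 12 + 11 = 23
  bin 6: 8 = 8
That uses only 6 ≤ 7, so 7 bins are enough.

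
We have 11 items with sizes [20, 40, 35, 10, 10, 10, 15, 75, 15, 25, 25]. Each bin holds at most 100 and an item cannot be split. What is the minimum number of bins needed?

3

Total = 75 + 40 + 35 + 25 + 25 + 20 + 15 + 15 + 10 + 10 + 10 = 280.
Lower bound: ⌈280/100⌉ = 3 bins.
A packing using 3 bins:
  bin 1: 75 + 25 = 100
  bin 2: 40 + 35 + 25 = 100
  bin 3: 20 + 15 + 15 + 10 + 10 + 10 = 80
This matches the lower bound, so 3 is optimal.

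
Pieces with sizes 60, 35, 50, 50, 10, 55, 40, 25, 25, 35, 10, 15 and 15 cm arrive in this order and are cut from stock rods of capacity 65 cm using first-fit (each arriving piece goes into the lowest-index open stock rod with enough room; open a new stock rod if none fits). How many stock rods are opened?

7

  60 → stock rod 1 (new)  [load 60/65]
  35 → stock rod 2 (new)  [load 35/65]
  50 → stock rod 3 (new)  [load 50/65]
  50 → stock rod 4 (new)  [load 50/65]
  10 → stock rod 2  [load 45/65]
  55 → stock rod 5 (new)  [load 55/65]
  40 → stock rod 6 (new)  [load 40/65]
  25 → stock rod 6  [load 65/65]
  25 → stock rod 7 (new)  [load 25/65]
  35 → stock rod 7  [load 60/65]
  10 → stock rod 2  [load 55/65]
  15 → stock rod 3  [load 65/65]
  15 → stock rod 4  [load 65/65]
7 stock rods opened.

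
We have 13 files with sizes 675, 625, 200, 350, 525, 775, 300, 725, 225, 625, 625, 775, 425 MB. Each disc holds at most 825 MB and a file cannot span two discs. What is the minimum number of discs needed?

Total = 775 + 775 + 725 + 675 + 625 + 625 + 625 + 525 + 425 + 350 + 300 + 225 + 200 = 6850 MB.
Lower bound: ⌈6850/825⌉ = 9 discs.
A packing using 10 discs:
  disc 1: 775 = 775
  disc 2: 775 = 775
  disc 3: 725 = 725
  disc 4: 675 = 675
  disc 5: 625 + 200 = 825
  disc 6: 625 = 625
  disc 7: 625 = 625
  disc 8: 525 + 300 = 825
  disc 9: 425 + 350 = 775
  disc 10: 225 = 225
No arrangement into 9 discs stays within capacity, so 10 is optimal.

10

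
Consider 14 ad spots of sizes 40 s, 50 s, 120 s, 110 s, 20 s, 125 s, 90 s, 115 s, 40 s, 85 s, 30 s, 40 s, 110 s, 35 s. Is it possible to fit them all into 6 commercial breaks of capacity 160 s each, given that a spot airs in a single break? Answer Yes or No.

No

Total = 1010 s; ⌈1010/160⌉ = 7.
At least 7 commercial breaks are required, but only 6 are allowed.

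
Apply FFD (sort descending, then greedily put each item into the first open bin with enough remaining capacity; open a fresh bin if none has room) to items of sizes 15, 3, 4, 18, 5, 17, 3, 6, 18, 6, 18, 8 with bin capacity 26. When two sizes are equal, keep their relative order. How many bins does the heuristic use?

5

Sorted descending: 18, 18, 18, 17, 15, 8, 6, 6, 5, 4, 3, 3.
  18 → bin 1 (new)  [load 18/26]
  18 → bin 2 (new)  [load 18/26]
  18 → bin 3 (new)  [load 18/26]
  17 → bin 4 (new)  [load 17/26]
  15 → bin 5 (new)  [load 15/26]
  8 → bin 1  [load 26/26]
  6 → bin 2  [load 24/26]
  6 → bin 3  [load 24/26]
  5 → bin 4  [load 22/26]
  4 → bin 4  [load 26/26]
  3 → bin 5  [load 18/26]
  3 → bin 5  [load 21/26]
5 bins opened.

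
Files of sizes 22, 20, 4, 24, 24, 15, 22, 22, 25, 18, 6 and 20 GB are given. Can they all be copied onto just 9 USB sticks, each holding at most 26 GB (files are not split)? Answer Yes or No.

No

Total = 222 GB; ⌈222/26⌉ = 9.
10 files each exceed half the capacity and cannot share a USB stick, forcing at least 10 USB sticks.
At least 10 USB sticks are required, but only 9 are allowed.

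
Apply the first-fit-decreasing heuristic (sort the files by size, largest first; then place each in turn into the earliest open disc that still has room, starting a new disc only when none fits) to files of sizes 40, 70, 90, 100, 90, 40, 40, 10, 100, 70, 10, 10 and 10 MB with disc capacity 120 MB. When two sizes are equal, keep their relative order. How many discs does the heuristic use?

Sorted descending: 100, 100, 90, 90, 70, 70, 40, 40, 40, 10, 10, 10, 10.
  100 → disc 1 (new)  [load 100/120]
  100 → disc 2 (new)  [load 100/120]
  90 → disc 3 (new)  [load 90/120]
  90 → disc 4 (new)  [load 90/120]
  70 → disc 5 (new)  [load 70/120]
  70 → disc 6 (new)  [load 70/120]
  40 → disc 5  [load 110/120]
  40 → disc 6  [load 110/120]
  40 → disc 7 (new)  [load 40/120]
  10 → disc 1  [load 110/120]
  10 → disc 1  [load 120/120]
  10 → disc 2  [load 110/120]
  10 → disc 2  [load 120/120]
7 discs opened.

7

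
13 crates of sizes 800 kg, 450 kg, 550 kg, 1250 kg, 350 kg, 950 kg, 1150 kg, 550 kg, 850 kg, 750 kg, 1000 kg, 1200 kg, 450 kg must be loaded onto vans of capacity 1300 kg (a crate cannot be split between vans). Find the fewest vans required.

Total = 1250 + 1200 + 1150 + 1000 + 950 + 850 + 800 + 750 + 550 + 550 + 450 + 450 + 350 = 10300 kg.
Lower bound: ⌈10300/1300⌉ = 8 vans.
A packing using 9 vans:
  van 1: 1250 = 1250
  van 2: 1200 = 1200
  van 3: 1150 = 1150
  van 4: 1000 = 1000
  van 5: 950 + 350 = 1300
  van 6: 850 + 450 = 1300
  van 7: 800 + 450 = 1250
  van 8: 750 + 550 = 1300
  van 9: 550 = 550
No arrangement into 8 vans stays within capacity, so 9 is optimal.

9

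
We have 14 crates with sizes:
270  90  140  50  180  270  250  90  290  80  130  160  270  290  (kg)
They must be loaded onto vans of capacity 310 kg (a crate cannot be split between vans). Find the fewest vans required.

9

Total = 290 + 290 + 270 + 270 + 270 + 250 + 180 + 160 + 140 + 130 + 90 + 90 + 80 + 50 = 2560 kg.
Lower bound: ⌈2560/310⌉ = 9 vans.
A packing using 9 vans:
  van 1: 290 = 290
  van 2: 290 = 290
  van 3: 270 = 270
  van 4: 270 = 270
  van 5: 270 = 270
  van 6: 250 + 50 = 300
  van 7: 180 + 130 = 310
  van 8: 160 + 140 = 300
  van 9: 90 + 90 + 80 = 260
This matches the lower bound, so 9 is optimal.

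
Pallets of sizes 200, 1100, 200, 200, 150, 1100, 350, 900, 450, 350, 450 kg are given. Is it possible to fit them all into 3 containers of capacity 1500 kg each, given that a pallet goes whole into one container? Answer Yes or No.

Total = 5450 kg; ⌈5450/1500⌉ = 4.
At least 4 containers are required, but only 3 are allowed.

No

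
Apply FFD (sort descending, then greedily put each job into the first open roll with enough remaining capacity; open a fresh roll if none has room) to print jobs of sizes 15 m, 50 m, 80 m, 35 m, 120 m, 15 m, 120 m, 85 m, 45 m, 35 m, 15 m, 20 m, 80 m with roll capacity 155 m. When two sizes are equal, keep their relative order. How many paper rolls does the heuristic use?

Sorted descending: 120, 120, 85, 80, 80, 50, 45, 35, 35, 20, 15, 15, 15.
  120 → roll 1 (new)  [load 120/155]
  120 → roll 2 (new)  [load 120/155]
  85 → roll 3 (new)  [load 85/155]
  80 → roll 4 (new)  [load 80/155]
  80 → roll 5 (new)  [load 80/155]
  50 → roll 3  [load 135/155]
  45 → roll 4  [load 125/155]
  35 → roll 1  [load 155/155]
  35 → roll 2  [load 155/155]
  20 → roll 3  [load 155/155]
  15 → roll 4  [load 140/155]
  15 → roll 4  [load 155/155]
  15 → roll 5  [load 95/155]
5 paper rolls opened.

5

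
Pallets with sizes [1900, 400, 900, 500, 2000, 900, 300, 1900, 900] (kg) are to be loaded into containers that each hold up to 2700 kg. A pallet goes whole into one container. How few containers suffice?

4

Total = 2000 + 1900 + 1900 + 900 + 900 + 900 + 500 + 400 + 300 = 9700 kg.
Lower bound: ⌈9700/2700⌉ = 4 containers.
A packing using 4 containers:
  container 1: 2000 + 500 = 2500
  container 2: 1900 + 400 + 300 = 2600
  container 3: 1900 = 1900
  container 4: 900 + 900 + 900 = 2700
This matches the lower bound, so 4 is optimal.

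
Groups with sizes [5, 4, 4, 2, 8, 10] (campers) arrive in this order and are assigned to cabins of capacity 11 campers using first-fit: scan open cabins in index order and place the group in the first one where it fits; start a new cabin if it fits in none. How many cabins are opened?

4

  5 → cabin 1 (new)  [load 5/11]
  4 → cabin 1  [load 9/11]
  4 → cabin 2 (new)  [load 4/11]
  2 → cabin 1  [load 11/11]
  8 → cabin 3 (new)  [load 8/11]
  10 → cabin 4 (new)  [load 10/11]
4 cabins opened.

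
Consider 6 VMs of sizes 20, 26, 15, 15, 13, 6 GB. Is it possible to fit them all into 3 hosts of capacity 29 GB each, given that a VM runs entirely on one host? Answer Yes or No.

No

Total = 95 GB; ⌈95/29⌉ = 4.
At least 4 hosts are required, but only 3 are allowed.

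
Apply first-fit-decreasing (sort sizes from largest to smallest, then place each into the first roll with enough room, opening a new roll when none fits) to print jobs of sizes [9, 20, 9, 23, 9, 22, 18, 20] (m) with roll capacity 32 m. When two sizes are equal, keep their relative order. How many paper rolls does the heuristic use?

Sorted descending: 23, 22, 20, 20, 18, 9, 9, 9.
  23 → roll 1 (new)  [load 23/32]
  22 → roll 2 (new)  [load 22/32]
  20 → roll 3 (new)  [load 20/32]
  20 → roll 4 (new)  [load 20/32]
  18 → roll 5 (new)  [load 18/32]
  9 → roll 1  [load 32/32]
  9 → roll 2  [load 31/32]
  9 → roll 3  [load 29/32]
5 paper rolls opened.

5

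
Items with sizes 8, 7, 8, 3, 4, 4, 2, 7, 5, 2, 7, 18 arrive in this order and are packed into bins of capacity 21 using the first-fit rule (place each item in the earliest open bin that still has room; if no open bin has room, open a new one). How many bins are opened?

  8 → bin 1 (new)  [load 8/21]
  7 → bin 1  [load 15/21]
  8 → bin 2 (new)  [load 8/21]
  3 → bin 1  [load 18/21]
  4 → bin 2  [load 12/21]
  4 → bin 2  [load 16/21]
  2 → bin 1  [load 20/21]
  7 → bin 3 (new)  [load 7/21]
  5 → bin 2  [load 21/21]
  2 → bin 3  [load 9/21]
  7 → bin 3  [load 16/21]
  18 → bin 4 (new)  [load 18/21]
4 bins opened.

4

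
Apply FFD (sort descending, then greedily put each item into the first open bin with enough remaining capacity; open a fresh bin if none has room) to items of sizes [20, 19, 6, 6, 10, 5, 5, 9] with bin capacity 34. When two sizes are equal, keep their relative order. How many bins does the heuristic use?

Sorted descending: 20, 19, 10, 9, 6, 6, 5, 5.
  20 → bin 1 (new)  [load 20/34]
  19 → bin 2 (new)  [load 19/34]
  10 → bin 1  [load 30/34]
  9 → bin 2  [load 28/34]
  6 → bin 2  [load 34/34]
  6 → bin 3 (new)  [load 6/34]
  5 → bin 3  [load 11/34]
  5 → bin 3  [load 16/34]
3 bins opened.

3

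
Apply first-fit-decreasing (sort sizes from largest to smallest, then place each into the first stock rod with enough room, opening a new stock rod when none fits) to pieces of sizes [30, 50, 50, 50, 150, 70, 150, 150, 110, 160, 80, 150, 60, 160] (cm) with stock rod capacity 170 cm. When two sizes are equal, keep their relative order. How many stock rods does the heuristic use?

10

Sorted descending: 160, 160, 150, 150, 150, 150, 110, 80, 70, 60, 50, 50, 50, 30.
  160 → stock rod 1 (new)  [load 160/170]
  160 → stock rod 2 (new)  [load 160/170]
  150 → stock rod 3 (new)  [load 150/170]
  150 → stock rod 4 (new)  [load 150/170]
  150 → stock rod 5 (new)  [load 150/170]
  150 → stock rod 6 (new)  [load 150/170]
  110 → stock rod 7 (new)  [load 110/170]
  80 → stock rod 8 (new)  [load 80/170]
  70 → stock rod 8  [load 150/170]
  60 → stock rod 7  [load 170/170]
  50 → stock rod 9 (new)  [load 50/170]
  50 → stock rod 9  [load 100/170]
  50 → stock rod 9  [load 150/170]
  30 → stock rod 10 (new)  [load 30/170]
10 stock rods opened.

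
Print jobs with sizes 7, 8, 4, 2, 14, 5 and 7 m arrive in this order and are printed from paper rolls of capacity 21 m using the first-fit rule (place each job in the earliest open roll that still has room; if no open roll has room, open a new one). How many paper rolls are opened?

  7 → roll 1 (new)  [load 7/21]
  8 → roll 1  [load 15/21]
  4 → roll 1  [load 19/21]
  2 → roll 1  [load 21/21]
  14 → roll 2 (new)  [load 14/21]
  5 → roll 2  [load 19/21]
  7 → roll 3 (new)  [load 7/21]
3 paper rolls opened.

3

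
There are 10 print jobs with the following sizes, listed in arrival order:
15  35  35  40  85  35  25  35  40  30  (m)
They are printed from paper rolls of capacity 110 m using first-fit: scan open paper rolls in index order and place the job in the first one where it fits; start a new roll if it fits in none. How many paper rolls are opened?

  15 → roll 1 (new)  [load 15/110]
  35 → roll 1  [load 50/110]
  35 → roll 1  [load 85/110]
  40 → roll 2 (new)  [load 40/110]
  85 → roll 3 (new)  [load 85/110]
  35 → roll 2  [load 75/110]
  25 → roll 1  [load 110/110]
  35 → roll 2  [load 110/110]
  40 → roll 4 (new)  [load 40/110]
  30 → roll 4  [load 70/110]
4 paper rolls opened.

4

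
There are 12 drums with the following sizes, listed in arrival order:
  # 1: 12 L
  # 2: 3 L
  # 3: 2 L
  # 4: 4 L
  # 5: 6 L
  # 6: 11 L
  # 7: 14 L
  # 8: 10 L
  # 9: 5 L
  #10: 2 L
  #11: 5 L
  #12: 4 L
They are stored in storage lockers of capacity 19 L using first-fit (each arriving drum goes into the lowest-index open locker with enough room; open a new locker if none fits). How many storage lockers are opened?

5

  12 → locker 1 (new)  [load 12/19]
  3 → locker 1  [load 15/19]
  2 → locker 1  [load 17/19]
  4 → locker 2 (new)  [load 4/19]
  6 → locker 2  [load 10/19]
  11 → locker 3 (new)  [load 11/19]
  14 → locker 4 (new)  [load 14/19]
  10 → locker 5 (new)  [load 10/19]
  5 → locker 2  [load 15/19]
  2 → locker 1  [load 19/19]
  5 → locker 3  [load 16/19]
  4 → locker 2  [load 19/19]
5 storage lockers opened.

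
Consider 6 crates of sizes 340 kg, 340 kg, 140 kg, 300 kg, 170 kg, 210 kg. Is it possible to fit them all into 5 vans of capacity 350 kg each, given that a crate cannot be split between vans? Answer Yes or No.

Yes

A valid assignment using 5 vans:
  van 1: 340 = 340
  van 2: 340 = 340
  van 3: 300 = 300
  van 4: 210 + 140 = 350
  van 5: 170 = 170
Every load is within 350 kg, so 5 vans suffice.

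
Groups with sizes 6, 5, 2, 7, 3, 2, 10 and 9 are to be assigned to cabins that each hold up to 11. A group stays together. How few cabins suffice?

Total = 10 + 9 + 7 + 6 + 5 + 3 + 2 + 2 = 44.
Lower bound: ⌈44/11⌉ = 4 cabins.
A packing using 5 cabins:
  cabin 1: 10 = 10
  cabin 2: 9 + 2 = 11
  cabin 3: 7 + 3 = 10
  cabin 4: 6 + 5 = 11
  cabin 5: 2 = 2
No arrangement into 4 cabins stays within capacity, so 5 is optimal.

5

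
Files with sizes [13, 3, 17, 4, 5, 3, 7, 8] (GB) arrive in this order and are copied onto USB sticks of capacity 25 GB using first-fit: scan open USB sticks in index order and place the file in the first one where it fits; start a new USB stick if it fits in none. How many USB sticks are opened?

  13 → USB stick 1 (new)  [load 13/25]
  3 → USB stick 1  [load 16/25]
  17 → USB stick 2 (new)  [load 17/25]
  4 → USB stick 1  [load 20/25]
  5 → USB stick 1  [load 25/25]
  3 → USB stick 2  [load 20/25]
  7 → USB stick 3 (new)  [load 7/25]
  8 → USB stick 3  [load 15/25]
3 USB sticks opened.

3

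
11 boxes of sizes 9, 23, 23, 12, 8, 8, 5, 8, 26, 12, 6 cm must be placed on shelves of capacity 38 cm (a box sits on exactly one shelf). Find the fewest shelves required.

Total = 26 + 23 + 23 + 12 + 12 + 9 + 8 + 8 + 8 + 6 + 5 = 140 cm.
Lower bound: ⌈140/38⌉ = 4 shelves.
A packing using 4 shelves:
  shelf 1: 26 + 12 = 38
  shelf 2: 23 + 12 = 35
  shelf 3: 23 + 9 + 6 = 38
  shelf 4: 8 + 8 + 8 + 5 = 29
This matches the lower bound, so 4 is optimal.

4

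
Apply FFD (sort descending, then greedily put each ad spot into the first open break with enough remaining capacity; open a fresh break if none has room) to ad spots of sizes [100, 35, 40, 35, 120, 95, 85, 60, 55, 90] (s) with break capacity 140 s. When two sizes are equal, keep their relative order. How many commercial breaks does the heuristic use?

6

Sorted descending: 120, 100, 95, 90, 85, 60, 55, 40, 35, 35.
  120 → break 1 (new)  [load 120/140]
  100 → break 2 (new)  [load 100/140]
  95 → break 3 (new)  [load 95/140]
  90 → break 4 (new)  [load 90/140]
  85 → break 5 (new)  [load 85/140]
  60 → break 6 (new)  [load 60/140]
  55 → break 5  [load 140/140]
  40 → break 2  [load 140/140]
  35 → break 3  [load 130/140]
  35 → break 4  [load 125/140]
6 commercial breaks opened.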